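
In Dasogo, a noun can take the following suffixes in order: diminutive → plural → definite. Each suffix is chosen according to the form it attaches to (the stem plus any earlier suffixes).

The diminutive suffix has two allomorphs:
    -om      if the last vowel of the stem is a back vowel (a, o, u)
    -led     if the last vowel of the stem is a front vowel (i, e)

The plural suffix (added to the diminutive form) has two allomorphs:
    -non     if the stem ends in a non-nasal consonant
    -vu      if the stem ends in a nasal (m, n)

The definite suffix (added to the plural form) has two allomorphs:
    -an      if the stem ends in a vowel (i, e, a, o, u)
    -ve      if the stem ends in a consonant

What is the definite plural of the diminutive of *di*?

dilednonve

*di*: last vowel = /i/, a front vowel → -led → *diled*.
Since the final consonant of the diminutive form *diled* is /d/ (non-nasal), it takes -non, giving *dilednon*.
The plural form *dilednon* — final sound /n/ (a consonant) → -ve → *dilednonve*.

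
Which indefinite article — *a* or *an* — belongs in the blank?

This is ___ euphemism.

a

The indefinite article is chosen by the initial *sound* of the following word, not its spelling.
*euphemism* begins with the sound /juː/ (eu pronounced /juː/) — a consonant sound.
So the article is *a*: This is a euphemism.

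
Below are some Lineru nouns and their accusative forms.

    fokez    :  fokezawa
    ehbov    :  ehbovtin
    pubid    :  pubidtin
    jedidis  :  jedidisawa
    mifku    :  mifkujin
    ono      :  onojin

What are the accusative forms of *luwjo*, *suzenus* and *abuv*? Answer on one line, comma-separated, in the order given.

luwjojin, suzenusawa, abuvtin

The alternation tracks the final sound of the stem — -awa when the stem ends in a sibilant (*fokez*, *jedidis*); -tin when the stem ends in a non-sibilant consonant (*ehbov*, *pubid*); -jin when the stem ends in a vowel (*mifku*, *ono*).
*luwjo*: final sound = /o/, a vowel → -jin → *luwjojin*.
*suzenus*: final sound = /s/, a sibilant → -awa → *suzenusawa*.
The final sound of *abuv* is /v/, which is a non-sibilant consonant, so the suffix is -tin, giving *abuvtin*.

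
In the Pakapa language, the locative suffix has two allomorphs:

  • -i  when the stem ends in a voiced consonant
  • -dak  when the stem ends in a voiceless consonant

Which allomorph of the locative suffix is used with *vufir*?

Since the final consonant of *vufir* is /r/ (voiced), it takes -i.

-i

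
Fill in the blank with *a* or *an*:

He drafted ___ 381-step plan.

The indefinite article is chosen by the initial *sound* of the following word, not its spelling.
The number *381* is spoken "three hundred …", beginning with /θriː/ — a consonant sound.
So the article is *a*: He drafted a 381-step plan.

a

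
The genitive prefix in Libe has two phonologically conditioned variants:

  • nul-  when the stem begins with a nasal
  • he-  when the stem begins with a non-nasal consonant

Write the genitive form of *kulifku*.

hekulifku

*kulifku* — first consonant /k/ (non-nasal) → he- → *hekulifku*.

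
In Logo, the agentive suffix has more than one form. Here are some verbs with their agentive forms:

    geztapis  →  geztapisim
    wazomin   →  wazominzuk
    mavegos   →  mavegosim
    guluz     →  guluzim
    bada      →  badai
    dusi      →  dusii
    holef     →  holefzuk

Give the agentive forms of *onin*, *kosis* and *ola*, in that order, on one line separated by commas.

The suffix is conditioned by the final sound: -im when the stem ends in a sibilant (*geztapis*, *mavegos*, *guluz*); -zuk when the stem ends in a non-sibilant consonant (*wazomin*, *holef*); -i when the stem ends in a vowel (*bada*, *dusi*).
*onin* — final sound /n/ (a non-sibilant consonant) → -zuk → *oninzuk*.
*kosis* — final sound /s/ (a sibilant) → -im → *kosisim*.
*ola*: final sound = /a/, a vowel → -i → *olai*.

oninzuk, kosisim, olai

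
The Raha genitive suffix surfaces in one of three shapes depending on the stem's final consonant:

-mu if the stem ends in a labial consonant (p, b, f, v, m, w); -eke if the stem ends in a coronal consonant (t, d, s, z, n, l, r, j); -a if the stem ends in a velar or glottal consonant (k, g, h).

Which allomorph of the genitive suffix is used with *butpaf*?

The final consonant of *butpaf* is /f/, which is labial, so the suffix is -mu.

-mu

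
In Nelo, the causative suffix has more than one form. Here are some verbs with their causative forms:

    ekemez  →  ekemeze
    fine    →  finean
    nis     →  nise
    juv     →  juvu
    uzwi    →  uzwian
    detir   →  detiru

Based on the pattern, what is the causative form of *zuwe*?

The alternation tracks the final sound of the stem — -e when the stem ends in a sibilant (*ekemez*, *nis*); -u when the stem ends in a non-sibilant consonant (*juv*, *detir*); -an when the stem ends in a vowel (*fine*, *uzwi*).
Since the final sound of *zuwe* is /e/ (a vowel), it takes -an, giving *zuwean*.

zuwean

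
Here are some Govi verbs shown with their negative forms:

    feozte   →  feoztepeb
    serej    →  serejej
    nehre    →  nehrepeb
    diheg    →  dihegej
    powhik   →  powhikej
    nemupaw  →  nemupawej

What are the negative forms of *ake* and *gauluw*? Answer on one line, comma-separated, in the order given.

The suffix is conditioned by the final sound: -ej when the stem ends in a consonant (*serej*, *diheg*, *powhik*, *nemupaw*); -peb when the stem ends in a vowel (*feozte*, *nehre*).
The final sound of *ake* is /e/, which is a vowel, so the suffix is -peb, giving *akepeb*.
The final sound of *gauluw* is /w/, which is a consonant, so the suffix is -ej, giving *gauluwej*.

akepeb, gauluwej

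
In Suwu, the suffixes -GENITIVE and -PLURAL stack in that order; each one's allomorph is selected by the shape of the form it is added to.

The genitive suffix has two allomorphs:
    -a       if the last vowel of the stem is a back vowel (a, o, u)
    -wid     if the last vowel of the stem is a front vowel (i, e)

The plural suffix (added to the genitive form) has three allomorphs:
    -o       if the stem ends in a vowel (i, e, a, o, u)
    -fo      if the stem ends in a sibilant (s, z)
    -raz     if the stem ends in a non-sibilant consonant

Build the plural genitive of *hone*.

Since the last vowel of *hone* is /e/ (a front vowel), it takes -wid, giving *honewid*.
The genitive form *honewid*: final sound = /d/, a non-sibilant consonant → -raz → *honewidraz*.

honewidraz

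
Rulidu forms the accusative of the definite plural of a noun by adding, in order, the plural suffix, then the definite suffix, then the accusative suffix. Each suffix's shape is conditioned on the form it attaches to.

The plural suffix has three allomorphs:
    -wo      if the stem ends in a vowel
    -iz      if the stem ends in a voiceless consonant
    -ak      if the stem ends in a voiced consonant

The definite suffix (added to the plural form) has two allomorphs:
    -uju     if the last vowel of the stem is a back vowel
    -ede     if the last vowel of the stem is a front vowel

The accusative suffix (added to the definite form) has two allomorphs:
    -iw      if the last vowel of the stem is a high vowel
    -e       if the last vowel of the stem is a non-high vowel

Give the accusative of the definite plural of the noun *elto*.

eltowoujuiw

The final sound of *elto* is /o/, which is a vowel, so the plural suffix is -wo, giving *eltowo*.
Since the last vowel of the plural form *eltowo* is /o/ (a back vowel), it takes -uju, giving *eltowouju*.
The last vowel of the definite form *eltowouju* is /u/, which is a high vowel, so the accusative suffix is -iw, giving *eltowoujuiw*.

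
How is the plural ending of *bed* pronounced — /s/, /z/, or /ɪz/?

/z/

The stem *bed* ends in a voiced non-sibilant sound.
The plural suffix surfaces as /ɪz/ after sibilants, /s/ after other voiceless consonants, and /z/ after other voiced sounds.
So the plural -s on *bed* is pronounced /z/.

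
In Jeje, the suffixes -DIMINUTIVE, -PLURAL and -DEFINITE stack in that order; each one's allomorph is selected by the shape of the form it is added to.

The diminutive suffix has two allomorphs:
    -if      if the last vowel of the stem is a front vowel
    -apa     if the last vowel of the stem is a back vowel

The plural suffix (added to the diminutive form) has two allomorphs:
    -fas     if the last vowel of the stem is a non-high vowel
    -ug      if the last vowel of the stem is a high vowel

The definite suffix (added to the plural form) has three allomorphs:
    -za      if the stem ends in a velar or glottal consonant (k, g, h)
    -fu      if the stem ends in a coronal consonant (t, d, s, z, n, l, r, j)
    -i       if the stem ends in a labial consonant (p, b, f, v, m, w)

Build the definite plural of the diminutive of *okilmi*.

*okilmi* — last vowel /i/ (a front vowel) → -if → *okilmiif*.
The last vowel of the diminutive form *okilmiif* is /i/, which is a high vowel, so the plural suffix is -ug, giving *okilmiifug*.
The final consonant of the plural form *okilmiifug* is /g/, which is velar/glottal, so the definite suffix is -za, giving *okilmiifugza*.

okilmiifugza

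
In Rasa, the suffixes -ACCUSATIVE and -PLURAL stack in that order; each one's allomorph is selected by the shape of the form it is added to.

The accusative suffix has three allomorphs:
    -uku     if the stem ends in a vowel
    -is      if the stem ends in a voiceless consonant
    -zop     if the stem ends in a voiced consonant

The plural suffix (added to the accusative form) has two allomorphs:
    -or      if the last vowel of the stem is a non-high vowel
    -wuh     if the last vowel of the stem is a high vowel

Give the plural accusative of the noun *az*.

The final sound of *az* is /z/, which is a voiced consonant, so the accusative suffix is -zop, giving *azzop*.
Since the last vowel of the accusative form *azzop* is /o/ (a non-high vowel), it takes -or, giving *azzopor*.

azzopor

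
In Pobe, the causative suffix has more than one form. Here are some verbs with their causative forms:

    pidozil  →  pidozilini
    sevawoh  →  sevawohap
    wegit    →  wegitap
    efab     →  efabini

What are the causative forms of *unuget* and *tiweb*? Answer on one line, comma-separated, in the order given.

Looking at the final consonant of each stem: -ap when the stem ends in a voiceless consonant (*sevawoh*, *wegit*); -ini when the stem ends in a voiced consonant (*pidozil*, *efab*).
*unuget* — final consonant /t/ (voiceless) → -ap → *unugetap*.
*tiweb* — final consonant /b/ (voiced) → -ini → *tiwebini*.

unugetap, tiwebini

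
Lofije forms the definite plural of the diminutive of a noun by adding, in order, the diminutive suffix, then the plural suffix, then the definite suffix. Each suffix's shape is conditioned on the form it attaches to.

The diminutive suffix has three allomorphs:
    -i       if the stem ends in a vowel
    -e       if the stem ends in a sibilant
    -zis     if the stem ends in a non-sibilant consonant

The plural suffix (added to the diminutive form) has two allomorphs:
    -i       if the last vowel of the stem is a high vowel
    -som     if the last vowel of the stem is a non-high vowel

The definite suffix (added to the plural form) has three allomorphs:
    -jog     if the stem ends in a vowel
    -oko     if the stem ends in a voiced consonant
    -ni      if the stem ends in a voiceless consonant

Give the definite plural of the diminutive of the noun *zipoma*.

zipomaiijog

*zipoma*: final sound = /a/, a vowel → -i → *zipomai*.
The last vowel of the diminutive form *zipomai* is /i/, which is a high vowel, so the plural suffix is -i, giving *zipomaii*.
The final sound of the plural form *zipomaii* is /i/, which is a vowel, so the definite suffix is -jog, giving *zipomaiijog*.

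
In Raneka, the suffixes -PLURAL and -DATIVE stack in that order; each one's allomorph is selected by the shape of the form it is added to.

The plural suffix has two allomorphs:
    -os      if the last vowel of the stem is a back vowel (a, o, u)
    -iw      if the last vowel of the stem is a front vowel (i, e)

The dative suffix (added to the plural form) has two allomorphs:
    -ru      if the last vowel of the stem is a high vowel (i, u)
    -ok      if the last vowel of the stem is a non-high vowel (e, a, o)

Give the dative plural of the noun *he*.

heiwru

Since the last vowel of *he* is /e/ (a front vowel), it takes -iw, giving *heiw*.
The plural form *heiw* — last vowel /i/ (a high vowel) → -ru → *heiwru*.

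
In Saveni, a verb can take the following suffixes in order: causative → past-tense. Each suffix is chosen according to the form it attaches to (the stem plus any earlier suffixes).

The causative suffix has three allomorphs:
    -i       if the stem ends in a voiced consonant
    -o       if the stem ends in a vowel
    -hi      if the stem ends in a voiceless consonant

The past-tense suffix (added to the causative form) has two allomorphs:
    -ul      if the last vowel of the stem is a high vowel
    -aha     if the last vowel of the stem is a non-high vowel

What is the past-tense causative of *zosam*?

The final sound of *zosam* is /m/, which is a voiced consonant, so the causative suffix is -i, giving *zosami*.
Since the last vowel of the causative form *zosami* is /i/ (a high vowel), it takes -ul, giving *zosamiul*.

zosamiul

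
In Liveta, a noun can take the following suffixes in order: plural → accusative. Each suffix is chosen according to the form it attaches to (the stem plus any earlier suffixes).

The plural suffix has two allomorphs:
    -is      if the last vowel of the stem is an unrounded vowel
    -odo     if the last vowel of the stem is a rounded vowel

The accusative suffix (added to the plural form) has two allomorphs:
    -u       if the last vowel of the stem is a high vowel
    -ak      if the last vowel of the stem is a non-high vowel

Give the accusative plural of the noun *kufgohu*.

The last vowel of *kufgohu* is /u/, which is a rounded vowel, so the plural suffix is -odo, giving *kufgohuodo*.
The plural form *kufgohuodo*: last vowel = /o/, a non-high vowel → -ak → *kufgohuodoak*.

kufgohuodoak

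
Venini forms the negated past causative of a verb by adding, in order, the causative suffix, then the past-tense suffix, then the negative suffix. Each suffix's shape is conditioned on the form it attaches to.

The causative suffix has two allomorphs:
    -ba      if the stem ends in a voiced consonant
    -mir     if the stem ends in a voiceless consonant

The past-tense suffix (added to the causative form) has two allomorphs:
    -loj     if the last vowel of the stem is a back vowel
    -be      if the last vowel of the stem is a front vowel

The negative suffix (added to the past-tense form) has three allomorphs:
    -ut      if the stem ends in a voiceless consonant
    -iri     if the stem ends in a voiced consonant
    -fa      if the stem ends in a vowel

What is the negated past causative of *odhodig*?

*odhodig*: final consonant = /g/, voiced → -ba → *odhodigba*.
The causative form *odhodigba*: last vowel = /a/, a back vowel → -loj → *odhodigbaloj*.
The past-tense form *odhodigbaloj* — final sound /j/ (a voiced consonant) → -iri → *odhodigbalojiri*.

odhodigbalojiri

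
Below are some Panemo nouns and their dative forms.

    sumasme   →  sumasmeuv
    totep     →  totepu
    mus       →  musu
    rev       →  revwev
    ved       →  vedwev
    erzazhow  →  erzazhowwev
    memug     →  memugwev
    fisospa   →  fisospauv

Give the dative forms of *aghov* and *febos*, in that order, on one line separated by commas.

aghovwev, febosu

The suffix is conditioned by the final sound: -u when the stem ends in a voiceless consonant (*totep*, *mus*); -wev when the stem ends in a voiced consonant (*rev*, *ved*, *erzazhow*, *memug*); -uv when the stem ends in a vowel (*sumasme*, *fisospa*).
*aghov* — final sound /v/ (a voiced consonant) → -wev → *aghovwev*.
*febos*: final sound = /s/, a voiceless consonant → -u → *febosu*.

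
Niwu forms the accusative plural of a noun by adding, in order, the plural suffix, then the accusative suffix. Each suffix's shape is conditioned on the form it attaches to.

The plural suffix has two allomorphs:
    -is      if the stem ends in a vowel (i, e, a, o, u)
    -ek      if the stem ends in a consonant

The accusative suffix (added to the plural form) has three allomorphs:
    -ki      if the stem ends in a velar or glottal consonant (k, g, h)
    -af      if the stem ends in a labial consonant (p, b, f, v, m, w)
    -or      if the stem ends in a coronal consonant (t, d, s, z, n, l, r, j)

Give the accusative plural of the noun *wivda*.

wivdaisor

The final sound of *wivda* is /a/, which is a vowel, so the plural suffix is -is, giving *wivdais*.
The plural form *wivdais* — final consonant /s/ (coronal) → -or → *wivdaisor*.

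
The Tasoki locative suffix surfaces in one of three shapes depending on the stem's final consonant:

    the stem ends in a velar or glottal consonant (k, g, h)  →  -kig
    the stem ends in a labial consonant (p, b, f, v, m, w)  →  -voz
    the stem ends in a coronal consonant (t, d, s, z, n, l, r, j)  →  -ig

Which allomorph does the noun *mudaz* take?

-ig

*mudaz*: final consonant = /z/, coronal → -ig.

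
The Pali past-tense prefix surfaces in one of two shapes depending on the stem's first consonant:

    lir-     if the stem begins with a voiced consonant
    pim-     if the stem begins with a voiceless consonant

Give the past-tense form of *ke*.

*ke*: first consonant = /k/, voiceless → pim- → *pimke*.

pimke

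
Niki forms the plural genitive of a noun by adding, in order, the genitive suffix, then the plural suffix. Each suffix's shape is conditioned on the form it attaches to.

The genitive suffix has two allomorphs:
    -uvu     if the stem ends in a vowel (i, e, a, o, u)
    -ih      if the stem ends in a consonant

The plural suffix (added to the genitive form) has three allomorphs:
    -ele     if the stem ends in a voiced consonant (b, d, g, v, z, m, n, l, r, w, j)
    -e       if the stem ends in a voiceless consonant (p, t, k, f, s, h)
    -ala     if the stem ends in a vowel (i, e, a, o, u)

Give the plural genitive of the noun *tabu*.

*tabu*: final sound = /u/, a vowel → -uvu → *tabuuvu*.
The genitive form *tabuuvu* — final sound /u/ (a vowel) → -ala → *tabuuvuala*.

tabuuvuala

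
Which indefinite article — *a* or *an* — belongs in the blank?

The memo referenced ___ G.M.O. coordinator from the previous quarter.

The indefinite article is chosen by the initial *sound* of the following word, not its spelling.
The initialism *G.M.O.* is read letter by letter; the first letter, G, is pronounced /dʒiː/, which begins with a consonant sound.
So the article is *a*: The memo referenced a G.M.O. coordinator from the previous quarter.

a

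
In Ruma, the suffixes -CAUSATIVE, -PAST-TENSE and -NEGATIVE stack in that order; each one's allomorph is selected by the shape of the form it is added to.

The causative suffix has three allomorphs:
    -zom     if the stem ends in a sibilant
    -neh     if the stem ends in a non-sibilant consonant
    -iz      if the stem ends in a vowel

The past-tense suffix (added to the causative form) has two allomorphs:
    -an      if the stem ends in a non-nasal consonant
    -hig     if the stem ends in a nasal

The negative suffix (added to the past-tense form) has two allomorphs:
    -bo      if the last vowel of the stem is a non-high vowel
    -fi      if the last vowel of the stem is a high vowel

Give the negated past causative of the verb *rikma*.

rikmaizanbo

*rikma*: final sound = /a/, a vowel → -iz → *rikmaiz*.
The causative form *rikmaiz* — final consonant /z/ (non-nasal) → -an → *rikmaizan*.
The past-tense form *rikmaizan* — last vowel /a/ (a non-high vowel) → -bo → *rikmaizanbo*.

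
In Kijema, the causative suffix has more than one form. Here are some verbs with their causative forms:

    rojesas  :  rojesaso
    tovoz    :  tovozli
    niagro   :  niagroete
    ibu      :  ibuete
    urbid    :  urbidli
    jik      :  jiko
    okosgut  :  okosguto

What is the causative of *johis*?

The pattern is voicing of the final sound: -o when the stem ends in a voiceless consonant (*rojesas*, *jik*, *okosgut*); -li when the stem ends in a voiced consonant (*tovoz*, *urbid*); -ete when the stem ends in a vowel (*niagro*, *ibu*).
*johis* — final sound /s/ (a voiceless consonant) → -o → *johiso*.

johiso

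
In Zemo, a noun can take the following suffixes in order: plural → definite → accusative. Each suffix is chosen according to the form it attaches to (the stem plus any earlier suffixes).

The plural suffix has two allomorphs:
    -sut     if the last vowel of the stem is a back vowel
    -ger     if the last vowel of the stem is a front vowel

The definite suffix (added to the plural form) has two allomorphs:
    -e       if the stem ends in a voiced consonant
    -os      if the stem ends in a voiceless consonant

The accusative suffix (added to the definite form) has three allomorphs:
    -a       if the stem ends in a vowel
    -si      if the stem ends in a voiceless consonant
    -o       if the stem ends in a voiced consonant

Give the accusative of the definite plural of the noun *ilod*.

*ilod* — last vowel /o/ (a back vowel) → -sut → *ilodsut*.
Since the final consonant of the plural form *ilodsut* is /t/ (voiceless), it takes -os, giving *ilodsutos*.
The definite form *ilodsutos* — final sound /s/ (a voiceless consonant) → -si → *ilodsutossi*.

ilodsutossi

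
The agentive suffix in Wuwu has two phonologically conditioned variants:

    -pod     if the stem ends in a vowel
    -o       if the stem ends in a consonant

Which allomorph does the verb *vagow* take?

-o

The final sound of *vagow* is /w/, which is a consonant, so the suffix is -o.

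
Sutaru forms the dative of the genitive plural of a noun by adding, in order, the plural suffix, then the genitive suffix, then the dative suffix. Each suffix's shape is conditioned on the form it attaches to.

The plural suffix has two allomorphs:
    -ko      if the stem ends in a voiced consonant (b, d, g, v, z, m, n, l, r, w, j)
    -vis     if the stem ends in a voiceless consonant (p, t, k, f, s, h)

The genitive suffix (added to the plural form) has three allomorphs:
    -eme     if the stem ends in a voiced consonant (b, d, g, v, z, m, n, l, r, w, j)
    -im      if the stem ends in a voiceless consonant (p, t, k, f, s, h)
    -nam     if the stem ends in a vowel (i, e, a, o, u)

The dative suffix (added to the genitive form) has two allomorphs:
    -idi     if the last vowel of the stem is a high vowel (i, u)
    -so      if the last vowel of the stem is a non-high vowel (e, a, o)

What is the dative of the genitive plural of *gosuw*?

gosuwkonamso

The final consonant of *gosuw* is /w/, which is voiced, so the plural suffix is -ko, giving *gosuwko*.
Since the final sound of the plural form *gosuwko* is /o/ (a vowel), it takes -nam, giving *gosuwkonam*.
Since the last vowel of the genitive form *gosuwkonam* is /a/ (a non-high vowel), it takes -so, giving *gosuwkonamso*.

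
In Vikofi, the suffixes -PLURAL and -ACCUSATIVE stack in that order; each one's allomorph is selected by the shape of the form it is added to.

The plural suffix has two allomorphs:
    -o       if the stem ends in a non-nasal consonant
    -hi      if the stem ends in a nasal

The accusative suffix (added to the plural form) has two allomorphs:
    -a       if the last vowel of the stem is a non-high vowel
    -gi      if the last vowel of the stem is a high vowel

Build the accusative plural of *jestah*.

Since the final consonant of *jestah* is /h/ (non-nasal), it takes -o, giving *jestaho*.
The plural form *jestaho* — last vowel /o/ (a non-high vowel) → -a → *jestahoa*.

jestahoa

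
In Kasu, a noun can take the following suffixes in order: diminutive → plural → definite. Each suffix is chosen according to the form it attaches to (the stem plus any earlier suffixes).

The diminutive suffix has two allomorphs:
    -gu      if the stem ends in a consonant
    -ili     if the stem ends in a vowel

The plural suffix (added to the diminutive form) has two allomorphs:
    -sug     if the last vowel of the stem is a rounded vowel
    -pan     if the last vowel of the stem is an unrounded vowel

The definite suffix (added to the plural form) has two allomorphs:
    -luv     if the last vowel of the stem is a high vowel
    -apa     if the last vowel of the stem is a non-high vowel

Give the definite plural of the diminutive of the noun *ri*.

*ri*: final sound = /i/, a vowel → -ili → *riili*.
The diminutive form *riili*: last vowel = /i/, an unrounded vowel → -pan → *riilipan*.
The plural form *riilipan* — last vowel /a/ (a non-high vowel) → -apa → *riilipanapa*.

riilipanapa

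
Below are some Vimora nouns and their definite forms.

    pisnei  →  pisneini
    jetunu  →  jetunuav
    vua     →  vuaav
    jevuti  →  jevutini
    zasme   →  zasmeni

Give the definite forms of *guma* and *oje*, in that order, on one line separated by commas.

gumaav, ojeni

The suffix is conditioned by the last vowel: -ni when the last vowel of the stem is a front vowel (*pisnei*, *jevuti*, *zasme*); -av when the last vowel of the stem is a back vowel (*jetunu*, *vua*).
*guma*: last vowel = /a/, a back vowel → -av → *gumaav*.
Since the last vowel of *oje* is /e/ (a front vowel), it takes -ni, giving *ojeni*.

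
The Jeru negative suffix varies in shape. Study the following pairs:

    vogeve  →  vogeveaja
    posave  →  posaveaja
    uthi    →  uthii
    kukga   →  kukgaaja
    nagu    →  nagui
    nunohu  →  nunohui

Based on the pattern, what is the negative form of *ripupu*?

ripupui

Looking at the last vowel of each stem: -i when the last vowel of the stem is a high vowel (*uthi*, *nagu*, *nunohu*); -aja when the last vowel of the stem is a non-high vowel (*vogeve*, *posave*, *kukga*).
*ripupu* — last vowel /u/ (a high vowel) → -i → *ripupui*.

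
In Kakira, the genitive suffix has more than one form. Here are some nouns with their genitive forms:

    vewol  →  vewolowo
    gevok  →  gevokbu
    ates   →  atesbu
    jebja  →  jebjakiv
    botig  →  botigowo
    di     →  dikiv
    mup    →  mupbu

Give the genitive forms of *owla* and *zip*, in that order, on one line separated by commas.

The pattern is voicing of the final sound: -bu when the stem ends in a voiceless consonant (*gevok*, *ates*, *mup*); -owo when the stem ends in a voiced consonant (*vewol*, *botig*); -kiv when the stem ends in a vowel (*jebja*, *di*).
*owla* — final sound /a/ (a vowel) → -kiv → *owlakiv*.
*zip* — final sound /p/ (a voiceless consonant) → -bu → *zipbu*.

owlakiv, zipbu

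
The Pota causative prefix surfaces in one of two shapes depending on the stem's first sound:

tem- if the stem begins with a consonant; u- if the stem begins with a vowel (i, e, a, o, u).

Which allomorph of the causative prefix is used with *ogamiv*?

u-

The first sound of *ogamiv* is /o/, which is a vowel, so the prefix is u-.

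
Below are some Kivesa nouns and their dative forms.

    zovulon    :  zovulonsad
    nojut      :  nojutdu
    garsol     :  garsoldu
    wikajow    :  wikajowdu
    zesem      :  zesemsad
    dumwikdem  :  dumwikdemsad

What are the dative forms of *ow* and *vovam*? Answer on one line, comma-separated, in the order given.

owdu, vovamsad

The suffix is conditioned by the final consonant: -sad when the stem ends in a nasal (*zovulon*, *zesem*, *dumwikdem*); -du when the stem ends in a non-nasal consonant (*nojut*, *garsol*, *wikajow*).
*ow* — final consonant /w/ (non-nasal) → -du → *owdu*.
The final consonant of *vovam* is /m/, which is a nasal, so the suffix is -sad, giving *vovamsad*.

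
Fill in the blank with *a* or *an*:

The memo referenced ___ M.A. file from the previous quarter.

an

The indefinite article is chosen by the initial *sound* of the following word, not its spelling.
The initialism *M.A.* is read letter by letter; the first letter, M, is pronounced /ɛm/, which begins with a vowel sound.
So the article is *an*: The memo referenced an M.A. file from the previous quarter.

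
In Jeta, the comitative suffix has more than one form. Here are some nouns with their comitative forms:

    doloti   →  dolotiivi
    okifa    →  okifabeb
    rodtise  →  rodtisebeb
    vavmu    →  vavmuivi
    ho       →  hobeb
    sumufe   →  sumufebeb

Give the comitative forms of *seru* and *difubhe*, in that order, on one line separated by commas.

seruivi, difubhebeb

Looking at the last vowel of each stem: -ivi when the last vowel of the stem is a high vowel (*doloti*, *vavmu*); -beb when the last vowel of the stem is a non-high vowel (*okifa*, *rodtise*, *ho*, *sumufe*).
*seru* — last vowel /u/ (a high vowel) → -ivi → *seruivi*.
*difubhe*: last vowel = /e/, a non-high vowel → -beb → *difubhebeb*.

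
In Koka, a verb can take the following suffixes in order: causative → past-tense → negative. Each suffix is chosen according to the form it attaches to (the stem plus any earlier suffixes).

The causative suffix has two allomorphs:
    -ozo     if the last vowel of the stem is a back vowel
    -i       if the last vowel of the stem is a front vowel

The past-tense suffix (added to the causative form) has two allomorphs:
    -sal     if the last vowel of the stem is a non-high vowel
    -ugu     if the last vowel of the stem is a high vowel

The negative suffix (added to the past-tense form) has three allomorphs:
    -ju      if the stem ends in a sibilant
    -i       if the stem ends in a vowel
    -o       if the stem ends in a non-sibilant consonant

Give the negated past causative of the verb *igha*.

ighaozosalo

*igha* — last vowel /a/ (a back vowel) → -ozo → *ighaozo*.
Since the last vowel of the causative form *ighaozo* is /o/ (a non-high vowel), it takes -sal, giving *ighaozosal*.
Since the final sound of the past-tense form *ighaozosal* is /l/ (a non-sibilant consonant), it takes -o, giving *ighaozosalo*.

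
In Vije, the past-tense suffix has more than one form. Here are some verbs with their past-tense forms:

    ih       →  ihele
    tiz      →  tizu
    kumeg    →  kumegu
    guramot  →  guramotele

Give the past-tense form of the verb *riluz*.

riluzu

The suffix is conditioned by the final consonant: -ele when the stem ends in a voiceless consonant (*ih*, *guramot*); -u when the stem ends in a voiced consonant (*tiz*, *kumeg*).
Since the final consonant of *riluz* is /z/ (voiced), it takes -u, giving *riluzu*.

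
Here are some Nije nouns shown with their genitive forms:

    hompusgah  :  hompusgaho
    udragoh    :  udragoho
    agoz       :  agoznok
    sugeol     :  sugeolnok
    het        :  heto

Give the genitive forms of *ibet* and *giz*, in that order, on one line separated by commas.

The alternation tracks the final consonant of the stem — -o when the stem ends in a voiceless consonant (*hompusgah*, *udragoh*, *het*); -nok when the stem ends in a voiced consonant (*agoz*, *sugeol*).
The final consonant of *ibet* is /t/, which is voiceless, so the suffix is -o, giving *ibeto*.
*giz*: final consonant = /z/, voiced → -nok → *giznok*.

ibeto, giznok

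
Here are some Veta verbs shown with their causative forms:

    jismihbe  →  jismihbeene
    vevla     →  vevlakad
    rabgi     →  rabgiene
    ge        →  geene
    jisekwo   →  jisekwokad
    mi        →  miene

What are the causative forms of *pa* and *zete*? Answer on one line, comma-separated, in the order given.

The suffix is conditioned by the last vowel: -ene when the last vowel of the stem is a front vowel (*jismihbe*, *rabgi*, *ge*, *mi*); -kad when the last vowel of the stem is a back vowel (*vevla*, *jisekwo*).
*pa* — last vowel /a/ (a back vowel) → -kad → *pakad*.
The last vowel of *zete* is /e/, which is a front vowel, so the suffix is -ene, giving *zeteene*.

pakad, zeteene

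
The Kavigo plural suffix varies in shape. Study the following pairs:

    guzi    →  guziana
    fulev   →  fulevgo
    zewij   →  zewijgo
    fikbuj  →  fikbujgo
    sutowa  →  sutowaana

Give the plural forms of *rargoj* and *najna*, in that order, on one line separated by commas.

rargojgo, najnaana

The pattern is consonant vs. vowel: -go when the stem ends in a consonant (*fulev*, *zewij*, *fikbuj*); -ana when the stem ends in a vowel (*guzi*, *sutowa*).
*rargoj* — final sound /j/ (a consonant) → -go → *rargojgo*.
Since the final sound of *najna* is /a/ (a vowel), it takes -ana, giving *najnaana*.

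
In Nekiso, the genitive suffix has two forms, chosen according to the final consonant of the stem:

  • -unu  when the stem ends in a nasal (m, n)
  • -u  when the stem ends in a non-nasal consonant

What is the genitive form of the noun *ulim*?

*ulim* — final consonant /m/ (a nasal) → -unu → *ulimunu*.

ulimunu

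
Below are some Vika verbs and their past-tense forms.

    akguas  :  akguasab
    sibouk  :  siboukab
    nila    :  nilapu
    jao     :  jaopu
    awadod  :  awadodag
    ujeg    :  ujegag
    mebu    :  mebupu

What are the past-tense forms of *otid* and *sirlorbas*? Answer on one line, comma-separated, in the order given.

The pattern is voicing of the final sound: -ab when the stem ends in a voiceless consonant (*akguas*, *sibouk*); -ag when the stem ends in a voiced consonant (*awadod*, *ujeg*); -pu when the stem ends in a vowel (*nila*, *jao*, *mebu*).
The final sound of *otid* is /d/, which is a voiced consonant, so the suffix is -ag, giving *otidag*.
Since the final sound of *sirlorbas* is /s/ (a voiceless consonant), it takes -ab, giving *sirlorbasab*.

otidag, sirlorbasab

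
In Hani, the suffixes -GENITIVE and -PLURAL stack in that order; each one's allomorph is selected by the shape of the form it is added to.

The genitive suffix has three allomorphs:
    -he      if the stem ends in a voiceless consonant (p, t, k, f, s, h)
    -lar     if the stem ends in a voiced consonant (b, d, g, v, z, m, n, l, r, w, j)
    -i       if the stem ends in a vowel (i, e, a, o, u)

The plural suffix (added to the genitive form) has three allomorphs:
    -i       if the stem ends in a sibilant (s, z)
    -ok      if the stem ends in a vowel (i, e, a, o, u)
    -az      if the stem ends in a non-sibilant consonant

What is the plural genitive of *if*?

*if*: final sound = /f/, a voiceless consonant → -he → *ifhe*.
The genitive form *ifhe*: final sound = /e/, a vowel → -ok → *ifheok*.

ifheok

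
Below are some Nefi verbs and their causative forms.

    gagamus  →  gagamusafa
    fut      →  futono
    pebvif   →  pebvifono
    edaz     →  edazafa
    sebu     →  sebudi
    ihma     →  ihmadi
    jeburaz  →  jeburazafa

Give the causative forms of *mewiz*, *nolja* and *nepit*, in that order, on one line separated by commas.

mewizafa, noljadi, nepitono

The alternation tracks the final sound of the stem — -afa when the stem ends in a sibilant (*gagamus*, *edaz*, *jeburaz*); -ono when the stem ends in a non-sibilant consonant (*fut*, *pebvif*); -di when the stem ends in a vowel (*sebu*, *ihma*).
The final sound of *mewiz* is /z/, which is a sibilant, so the suffix is -afa, giving *mewizafa*.
Since the final sound of *nolja* is /a/ (a vowel), it takes -di, giving *noljadi*.
The final sound of *nepit* is /t/, which is a non-sibilant consonant, so the suffix is -ono, giving *nepitono*.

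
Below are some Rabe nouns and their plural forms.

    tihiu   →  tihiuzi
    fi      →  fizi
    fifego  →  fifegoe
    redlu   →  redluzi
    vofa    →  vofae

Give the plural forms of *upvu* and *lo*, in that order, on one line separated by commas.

upvuzi, loe

Looking at the last vowel of each stem: -zi when the last vowel of the stem is a high vowel (*tihiu*, *fi*, *redlu*); -e when the last vowel of the stem is a non-high vowel (*fifego*, *vofa*).
Since the last vowel of *upvu* is /u/ (a high vowel), it takes -zi, giving *upvuzi*.
Since the last vowel of *lo* is /o/ (a non-high vowel), it takes -e, giving *loe*.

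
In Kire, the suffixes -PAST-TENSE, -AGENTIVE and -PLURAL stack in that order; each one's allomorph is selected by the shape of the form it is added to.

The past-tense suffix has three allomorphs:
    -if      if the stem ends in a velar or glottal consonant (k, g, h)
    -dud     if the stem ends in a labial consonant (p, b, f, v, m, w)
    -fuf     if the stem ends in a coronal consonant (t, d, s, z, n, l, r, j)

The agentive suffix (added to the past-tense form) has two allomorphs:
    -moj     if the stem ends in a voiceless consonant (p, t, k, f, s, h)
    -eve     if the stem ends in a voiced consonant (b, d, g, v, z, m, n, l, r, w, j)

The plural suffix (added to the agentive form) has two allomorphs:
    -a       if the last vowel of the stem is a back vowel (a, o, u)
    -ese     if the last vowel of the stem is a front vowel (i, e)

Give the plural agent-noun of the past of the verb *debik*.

debikifmoja

Since the final consonant of *debik* is /k/ (velar/glottal), it takes -if, giving *debikif*.
The past-tense form *debikif* — final consonant /f/ (voiceless) → -moj → *debikifmoj*.
Since the last vowel of the agentive form *debikifmoj* is /o/ (a back vowel), it takes -a, giving *debikifmoja*.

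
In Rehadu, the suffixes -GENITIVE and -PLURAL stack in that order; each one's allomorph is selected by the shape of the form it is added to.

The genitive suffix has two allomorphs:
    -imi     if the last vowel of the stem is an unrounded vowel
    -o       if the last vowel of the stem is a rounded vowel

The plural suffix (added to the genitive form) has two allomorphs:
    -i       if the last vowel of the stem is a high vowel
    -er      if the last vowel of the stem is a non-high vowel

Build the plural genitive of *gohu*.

gohuoer

Since the last vowel of *gohu* is /u/ (a rounded vowel), it takes -o, giving *gohuo*.
The genitive form *gohuo*: last vowel = /o/, a non-high vowel → -er → *gohuoer*.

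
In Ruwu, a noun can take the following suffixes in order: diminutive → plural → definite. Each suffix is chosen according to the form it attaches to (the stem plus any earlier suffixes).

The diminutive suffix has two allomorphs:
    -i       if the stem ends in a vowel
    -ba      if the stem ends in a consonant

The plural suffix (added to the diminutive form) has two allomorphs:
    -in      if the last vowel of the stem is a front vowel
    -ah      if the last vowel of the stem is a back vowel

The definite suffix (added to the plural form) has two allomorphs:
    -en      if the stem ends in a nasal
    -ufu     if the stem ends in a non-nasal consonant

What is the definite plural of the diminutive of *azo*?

azoiinen

*azo* — final sound /o/ (a vowel) → -i → *azoi*.
The diminutive form *azoi* — last vowel /i/ (a front vowel) → -in → *azoiin*.
The final consonant of the plural form *azoiin* is /n/, which is a nasal, so the definite suffix is -en, giving *azoiinen*.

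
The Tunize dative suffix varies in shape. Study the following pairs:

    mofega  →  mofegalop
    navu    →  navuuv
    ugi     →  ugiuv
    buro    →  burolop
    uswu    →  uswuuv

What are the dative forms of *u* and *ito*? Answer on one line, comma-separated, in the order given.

uuv, itolop

The alternation tracks the last vowel of the stem — -uv when the last vowel of the stem is a high vowel (*navu*, *ugi*, *uswu*); -lop when the last vowel of the stem is a non-high vowel (*mofega*, *buro*).
Since the last vowel of *u* is /u/ (a high vowel), it takes -uv, giving *uuv*.
The last vowel of *ito* is /o/, which is a non-high vowel, so the suffix is -lop, giving *itolop*.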